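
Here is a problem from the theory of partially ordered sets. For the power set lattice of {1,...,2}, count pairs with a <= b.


The order relation is {(a,b) : a <= b}, reflexive so it includes (a,a).
Examples: ({},{}), ({},{1,2}), ({},{1}), ({},{2}), ({1,2},{1,2}), ...
Total ordered pairs: 9


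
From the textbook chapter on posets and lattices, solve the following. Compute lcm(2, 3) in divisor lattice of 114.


In a divisor lattice, join = lcm (least common multiple).
gcd(2,3) = 1
lcm(2,3) = 2*3/gcd = 6/1 = 6


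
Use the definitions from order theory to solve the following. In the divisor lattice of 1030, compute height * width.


Height = length of longest chain minus 1; width = size of largest antichain.
A maximum chain: 1 | 103 | 515 | 1030  (height 3).
A maximum antichain: {2, 5, 103}  (width 3).
Product = 3 * 3 = 9


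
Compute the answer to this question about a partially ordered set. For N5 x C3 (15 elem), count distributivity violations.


Distributive law: a ^ (b v c) = (a ^ b) v (a ^ c).
Check all 15^3 = 3375 ordered triples (a,b,c).
  e.g. a=(b,0), b=(a,0), c=(c,0): lhs=(b,0) != rhs=(a,0)
  e.g. a=(b,0), b=(a,0), c=(c,1): lhs=(b,0) != rhs=(a,0)
Total violating triples: 54


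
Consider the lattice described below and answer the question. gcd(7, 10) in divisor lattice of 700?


Meet=gcd.
gcd(7,10)=1


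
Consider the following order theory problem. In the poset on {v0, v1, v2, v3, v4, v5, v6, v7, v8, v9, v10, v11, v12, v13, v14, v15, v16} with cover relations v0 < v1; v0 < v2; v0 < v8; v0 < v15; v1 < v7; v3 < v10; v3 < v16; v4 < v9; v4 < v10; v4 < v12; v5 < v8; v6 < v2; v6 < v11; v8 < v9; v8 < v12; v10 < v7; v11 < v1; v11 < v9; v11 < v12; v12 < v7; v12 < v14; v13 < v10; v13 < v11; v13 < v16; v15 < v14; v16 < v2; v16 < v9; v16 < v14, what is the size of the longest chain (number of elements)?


A chain is a totally ordered subset; we count the number of elements in a maximum chain.
Compute, for each element x, the size of the longest chain ending at x:
  v0: 1
  v3: 1
  v4: 1
  v5: 1
  v6: 1
  v13: 1
  ...
A maximum chain: v6 < v11 < v1 < v7
Number of elements in the longest chain: 4


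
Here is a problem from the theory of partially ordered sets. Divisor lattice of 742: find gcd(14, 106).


In a divisor lattice, meet = gcd (greatest common divisor).
By Euclidean algorithm or factoring: gcd(14,106) = 2


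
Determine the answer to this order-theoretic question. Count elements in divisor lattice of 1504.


Divisors of 1504: [1, 2, 4, 8, 16, 32, 47, 94, 188, 376, 752, 1504]
Count: 12


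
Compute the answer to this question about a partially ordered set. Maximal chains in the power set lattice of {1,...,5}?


A maximal chain goes from the minimum element to a maximal element via cover relations.
Counting all min-to-max paths in the cover graph.
Total maximal chains: 120


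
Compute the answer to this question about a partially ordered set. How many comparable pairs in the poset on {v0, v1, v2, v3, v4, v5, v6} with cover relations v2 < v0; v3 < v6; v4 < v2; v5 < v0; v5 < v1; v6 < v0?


A comparable pair {a,b} has a < b or b < a in the order.
Count unordered pairs where one element is strictly below the other.
Examples: {v0,v2}, {v0,v3}, {v0,v4}, {v0,v5}, ...
Total comparable pairs: 8


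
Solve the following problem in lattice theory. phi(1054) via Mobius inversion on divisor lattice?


phi(n) = n * prod_{p|n} (1 - 1/p).
Prime divisors of 1054: [2, 17, 31]
phi(1054) = 1054 * (1 - 1/2) * (1 - 1/17) * (1 - 1/31)
phi(1054) = 480


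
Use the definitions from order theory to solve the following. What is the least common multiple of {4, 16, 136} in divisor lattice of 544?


In a divisor lattice, join = lcm (least common multiple).
Compute lcm iteratively: start with first element, then lcm(current, next).
Elements: [4, 16, 136]
lcm(4,16) = 16
lcm(16,136) = 272
Final lcm = 272


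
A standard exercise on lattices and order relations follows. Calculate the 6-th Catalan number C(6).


C(n) = C(2n, n) / (n+1).
C(12, 6) = 924
C(6) = 924 / 7 = 132


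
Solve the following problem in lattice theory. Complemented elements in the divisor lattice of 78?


An element a is complemented if some b has a meet b = bottom, a join b = top.
a is complemented iff gcd(a, n/a)=1, i.e. a is a unitary divisor of 78.
Complemented elements: 1, 2, 3, 6, 13, 26, ... (2 more)
Count: 8


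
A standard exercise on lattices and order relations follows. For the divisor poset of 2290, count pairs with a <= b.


The order relation is {(a,b) : a <= b}, reflexive so it includes (a,a).
Examples: (1,1), (1,10), (1,1145), (1,2), (1,229), ...
Total ordered pairs: 27


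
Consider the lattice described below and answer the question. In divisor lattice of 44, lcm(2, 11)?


Join=lcm.
gcd(2,11)=1
lcm=22


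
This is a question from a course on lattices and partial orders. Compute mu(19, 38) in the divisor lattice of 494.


In a divisor lattice, mu(a,b) = mu(b/a) where mu is the classical Mobius function.
b/a = 38/19 = 2
Prime factorization of 2: primes [2]
2 is squarefree with 1 prime factor(s), so mu(2) = (-1)^1 = -1


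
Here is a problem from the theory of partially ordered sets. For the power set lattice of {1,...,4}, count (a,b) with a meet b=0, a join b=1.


Complement pair (a,b): a meet b = bottom, a join b = top.
Here: A intersect B = {} and A union B = {1,...,4}.
Pairs found: ({},{1,2,3,4}), ({1},{2,3,4}), ({2},{1,3,4}), ({3},{1,2,4}), ... (12 more)
Total ordered pairs: 16


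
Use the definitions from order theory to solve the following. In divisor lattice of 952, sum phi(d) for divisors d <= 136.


Divisors of 952 up to 136: [1, 2, 4, 7, 8, 14, 17, 28, 34, 56, 68, 119, 136]
phi values: [1, 1, 2, 6, 4, 6, 16, 12, 16, 24, 32, 96, 64]
Sum = 280


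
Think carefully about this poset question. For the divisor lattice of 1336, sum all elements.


sigma(n) = sum of divisors.
Divisors of 1336: [1, 2, 4, 8, 167, 334, 668, 1336]
Sum = 2520


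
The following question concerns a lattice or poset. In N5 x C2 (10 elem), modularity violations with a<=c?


Modular law: if a <= c then a v (b ^ c) = (a v b) ^ c.
Check all triples (a,b,c) with a <= c among 10 elements.
  e.g. a=(a,0), b=(c,0), c=(b,0): lhs=(a,0) != rhs=(b,0)
  e.g. a=(a,0), b=(c,1), c=(b,0): lhs=(a,0) != rhs=(b,0)
Total violating triples: 6


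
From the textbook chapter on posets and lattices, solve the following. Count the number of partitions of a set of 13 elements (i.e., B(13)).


B(n) = number of set partitions of an n-element set.
B(n) satisfies the recurrence: B(n+1) = sum_k C(n,k)*B(k).
B(13) = 27644437


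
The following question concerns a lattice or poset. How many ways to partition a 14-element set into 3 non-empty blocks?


S(n,k) = k*S(n-1,k) + S(n-1,k-1).
S(13,3) = 261625, S(13,2) = 4095
S(14,3) = 3*261625 + 4095 = 784875 + 4095
S(14,3) = 788970


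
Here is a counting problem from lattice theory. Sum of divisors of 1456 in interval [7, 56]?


Interval [7,56] in divisors of 1456: [7, 14, 28, 56]
Sum = 105


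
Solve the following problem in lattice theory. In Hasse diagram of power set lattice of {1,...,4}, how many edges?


A cover relation a -< b holds when a < b with no c strictly between.
Cover relations:
  {} -< {1}
  {} -< {2}
  {} -< {3}
  {} -< {4}
  {1} -< {1,2}
  {1} -< {1,3}
  {1} -< {1,4}
  {2} -< {1,2}
  ...24 more
Total: 32


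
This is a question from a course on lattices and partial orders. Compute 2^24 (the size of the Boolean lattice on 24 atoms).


Power set = 2^n.
2^24 = 16777216


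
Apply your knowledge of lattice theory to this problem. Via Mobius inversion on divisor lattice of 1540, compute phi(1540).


phi(n) = n * prod_{p|n} (1 - 1/p).
Prime divisors of 1540: [2, 5, 7, 11]
phi(1540) = 1540 * (1 - 1/2) * (1 - 1/5) * (1 - 1/7) * (1 - 1/11)
phi(1540) = 480


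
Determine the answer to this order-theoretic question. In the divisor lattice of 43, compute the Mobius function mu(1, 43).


In a divisor lattice, mu(a,b) = mu(b/a) where mu is the classical Mobius function.
b/a = 43/1 = 43
Prime factorization of 43: primes [43]
43 is squarefree with 1 prime factor(s), so mu(43) = (-1)^1 = -1


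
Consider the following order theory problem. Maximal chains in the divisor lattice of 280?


A maximal chain goes from the minimum element to a maximal element via cover relations.
Counting all min-to-max paths in the cover graph.
Total maximal chains: 20


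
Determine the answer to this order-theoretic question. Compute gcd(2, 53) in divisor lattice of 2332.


In a divisor lattice, meet = gcd (greatest common divisor).
By Euclidean algorithm or factoring: gcd(2,53) = 1


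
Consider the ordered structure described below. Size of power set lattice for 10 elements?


Power set = 2^n.
2^10 = 1024


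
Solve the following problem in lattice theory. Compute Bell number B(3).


B(n) = number of set partitions of an n-element set.
B(n) satisfies the recurrence: B(n+1) = sum_k C(n,k)*B(k).
B(3) = 5


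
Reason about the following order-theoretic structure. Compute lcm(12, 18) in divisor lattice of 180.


In a divisor lattice, join = lcm (least common multiple).
gcd(12,18) = 6
lcm(12,18) = 12*18/gcd = 216/6 = 36


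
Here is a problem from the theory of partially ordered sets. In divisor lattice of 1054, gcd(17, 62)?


Meet=gcd.
gcd(17,62)=1


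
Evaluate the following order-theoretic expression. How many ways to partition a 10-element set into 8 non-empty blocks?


S(n,k) = k*S(n-1,k) + S(n-1,k-1).
S(9,8) = 36, S(9,7) = 462
S(10,8) = 8*36 + 462 = 288 + 462
S(10,8) = 750


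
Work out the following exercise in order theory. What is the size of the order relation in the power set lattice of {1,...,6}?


The order relation is {(a,b) : a <= b}, reflexive so it includes (a,a).
Examples: ({},{}), ({},{1,2}), ({},{1,2,3}), ({},{1,2,3,4}), ({},{1,2,3,4,5}), ...
Total ordered pairs: 729


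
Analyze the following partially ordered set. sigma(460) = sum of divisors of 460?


sigma(n) = sum of divisors.
Divisors of 460: [1, 2, 4, 5, 10, 20, 23, 46, 92, 115, 230, 460]
Sum = 1008


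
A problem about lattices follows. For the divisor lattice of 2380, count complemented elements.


An element a is complemented if some b has a meet b = bottom, a join b = top.
a is complemented iff gcd(a, n/a)=1, i.e. a is a unitary divisor of 2380.
Complemented elements: 1, 4, 5, 7, 17, 20, ... (10 more)
Count: 16


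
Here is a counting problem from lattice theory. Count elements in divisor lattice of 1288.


Divisors of 1288: [1, 2, 4, 7, 8, 14, 23, 28, 46, 56, 92, 161, 184, 322, 644, 1288]
Count: 16


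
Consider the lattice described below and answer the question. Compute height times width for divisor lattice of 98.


Height = length of longest chain minus 1; width = size of largest antichain.
A maximum chain: 1 | 7 | 49 | 98  (height 3).
A maximum antichain: {2, 7}  (width 2).
Product = 3 * 2 = 6


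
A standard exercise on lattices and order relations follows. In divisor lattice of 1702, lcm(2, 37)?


Join=lcm.
gcd(2,37)=1
lcm=74


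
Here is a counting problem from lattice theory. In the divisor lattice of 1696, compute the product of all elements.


Divisors of 1696: [1, 2, 4, 8, 16, 32, 53, 106, 212, 424, 848, 1696]
Product = n^(d(n)/2) = 1696^(12/2)
Product = 23798801546447159296


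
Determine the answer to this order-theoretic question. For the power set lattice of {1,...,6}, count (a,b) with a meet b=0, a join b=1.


Complement pair (a,b): a meet b = bottom, a join b = top.
Here: A intersect B = {} and A union B = {1,...,6}.
Pairs found: ({},{1,2,3,4,5,6}), ({1},{2,3,4,5,6}), ({2},{1,3,4,5,6}), ({3},{1,2,4,5,6}), ... (60 more)
Total ordered pairs: 64


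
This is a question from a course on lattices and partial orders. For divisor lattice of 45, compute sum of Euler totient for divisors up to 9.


Divisors of 45 up to 9: [1, 3, 5, 9]
phi values: [1, 2, 4, 6]
Sum = 13


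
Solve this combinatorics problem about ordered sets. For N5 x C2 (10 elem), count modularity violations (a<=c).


Modular law: if a <= c then a v (b ^ c) = (a v b) ^ c.
Check all triples (a,b,c) with a <= c among 10 elements.
  e.g. a=(a,0), b=(c,0), c=(b,0): lhs=(a,0) != rhs=(b,0)
  e.g. a=(a,0), b=(c,1), c=(b,0): lhs=(a,0) != rhs=(b,0)
Total violating triples: 6


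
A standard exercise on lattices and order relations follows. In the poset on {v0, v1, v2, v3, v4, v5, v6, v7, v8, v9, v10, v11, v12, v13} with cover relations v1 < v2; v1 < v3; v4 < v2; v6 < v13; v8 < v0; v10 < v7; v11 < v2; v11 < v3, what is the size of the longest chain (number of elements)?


A chain is a totally ordered subset; we count the number of elements in a maximum chain.
Compute, for each element x, the size of the longest chain ending at x:
  v1: 1
  v4: 1
  v5: 1
  v6: 1
  v8: 1
  v9: 1
  ...
A maximum chain: v8 < v0
Number of elements in the longest chain: 2


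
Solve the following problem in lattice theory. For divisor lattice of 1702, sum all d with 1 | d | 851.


Interval [1,851] in divisors of 1702: [1, 23, 37, 851]
Sum = 912


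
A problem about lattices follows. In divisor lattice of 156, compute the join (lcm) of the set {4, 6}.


In a divisor lattice, join = lcm (least common multiple).
Compute lcm iteratively: start with first element, then lcm(current, next).
Elements: [4, 6]
lcm(4,6) = 12
Final lcm = 12


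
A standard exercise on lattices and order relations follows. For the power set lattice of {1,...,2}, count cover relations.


A cover relation a -< b holds when a < b with no c strictly between.
Cover relations:
  {} -< {1}
  {} -< {2}
  {1} -< {1,2}
  {2} -< {1,2}
Total: 4


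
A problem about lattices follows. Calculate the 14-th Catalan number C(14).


C(n) = C(2n, n) / (n+1).
C(28, 14) = 40116600
C(14) = 40116600 / 15 = 2674440


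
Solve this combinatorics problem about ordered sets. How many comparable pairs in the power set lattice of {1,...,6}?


A comparable pair {a,b} has a < b or b < a in the order.
Count unordered pairs where one element is strictly below the other.
Examples: {{},{1}}, {{},{2}}, {{},{3}}, {{},{4}}, ...
Total comparable pairs: 665


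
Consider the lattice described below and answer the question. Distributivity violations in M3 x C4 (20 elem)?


Distributive law: a ^ (b v c) = (a ^ b) v (a ^ c).
Check all 20^3 = 8000 ordered triples (a,b,c).
  e.g. a=(a1,0), b=(a2,0), c=(a3,0): lhs=(a1,0) != rhs=(0,0)
  e.g. a=(a1,0), b=(a2,0), c=(a3,1): lhs=(a1,0) != rhs=(0,0)
Total violating triples: 384


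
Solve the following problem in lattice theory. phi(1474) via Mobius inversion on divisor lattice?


phi(n) = n * prod_{p|n} (1 - 1/p).
Prime divisors of 1474: [2, 11, 67]
phi(1474) = 1474 * (1 - 1/2) * (1 - 1/11) * (1 - 1/67)
phi(1474) = 660


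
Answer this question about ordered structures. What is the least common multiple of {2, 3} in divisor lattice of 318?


In a divisor lattice, join = lcm (least common multiple).
Compute lcm iteratively: start with first element, then lcm(current, next).
Elements: [2, 3]
lcm(2,3) = 6
Final lcm = 6


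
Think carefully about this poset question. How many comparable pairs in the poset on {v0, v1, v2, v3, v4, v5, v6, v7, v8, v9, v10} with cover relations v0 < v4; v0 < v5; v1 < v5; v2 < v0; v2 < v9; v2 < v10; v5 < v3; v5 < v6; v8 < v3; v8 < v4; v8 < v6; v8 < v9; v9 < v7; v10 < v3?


A comparable pair {a,b} has a < b or b < a in the order.
Count unordered pairs where one element is strictly below the other.
Examples: {v0,v2}, {v0,v3}, {v0,v4}, {v0,v5}, ...
Total comparable pairs: 24


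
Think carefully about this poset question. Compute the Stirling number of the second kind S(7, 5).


S(n,k) = k*S(n-1,k) + S(n-1,k-1).
S(6,5) = 15, S(6,4) = 65
S(7,5) = 5*15 + 65 = 75 + 65
S(7,5) = 140


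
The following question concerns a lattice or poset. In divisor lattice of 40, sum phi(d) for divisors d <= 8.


Divisors of 40 up to 8: [1, 2, 4, 5, 8]
phi values: [1, 1, 2, 4, 4]
Sum = 12


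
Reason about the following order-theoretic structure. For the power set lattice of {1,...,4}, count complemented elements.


An element a is complemented if some b has a meet b = bottom, a join b = top.
every subset A has complement S\A, so all elements are complemented.
Complemented elements: {}, {1}, {2}, {3}, {4}, {1,2}, ... (10 more)
Count: 16


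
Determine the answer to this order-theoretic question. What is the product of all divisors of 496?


Divisors of 496: [1, 2, 4, 8, 16, 31, 62, 124, 248, 496]
Product = n^(d(n)/2) = 496^(10/2)
Product = 30019840638976


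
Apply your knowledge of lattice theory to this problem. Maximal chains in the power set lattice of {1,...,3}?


A maximal chain goes from the minimum element to a maximal element via cover relations.
Counting all min-to-max paths in the cover graph.
Total maximal chains: 6


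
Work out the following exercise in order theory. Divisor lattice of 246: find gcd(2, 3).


In a divisor lattice, meet = gcd (greatest common divisor).
By Euclidean algorithm or factoring: gcd(2,3) = 1


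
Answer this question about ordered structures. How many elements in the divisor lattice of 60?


Divisors of 60: [1, 2, 3, 4, 5, 6, 10, 12, 15, 20, 30, 60]
Count: 12


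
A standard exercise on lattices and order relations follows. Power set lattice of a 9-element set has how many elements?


Power set = 2^n.
2^9 = 512


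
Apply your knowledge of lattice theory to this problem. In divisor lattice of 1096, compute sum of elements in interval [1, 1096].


Interval [1,1096] in divisors of 1096: [1, 2, 4, 8, 137, 274, 548, 1096]
Sum = 2070


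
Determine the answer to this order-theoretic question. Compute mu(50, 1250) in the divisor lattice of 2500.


In a divisor lattice, mu(a,b) = mu(b/a) where mu is the classical Mobius function.
b/a = 1250/50 = 25
Prime factorization of 25: primes [5]
25 is not squarefree, so mu(25) = 0


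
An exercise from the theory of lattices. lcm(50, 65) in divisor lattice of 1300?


Join=lcm.
gcd(50,65)=5
lcm=650


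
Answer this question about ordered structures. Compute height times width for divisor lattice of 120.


Height = length of longest chain minus 1; width = size of largest antichain.
A maximum chain: 1 | 5 | 15 | 30 | 60 | 120  (height 5).
A maximum antichain: {4, 6, 10, 15}  (width 4).
Product = 5 * 4 = 20


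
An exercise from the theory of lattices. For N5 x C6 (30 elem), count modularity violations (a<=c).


Modular law: if a <= c then a v (b ^ c) = (a v b) ^ c.
Check all triples (a,b,c) with a <= c among 30 elements.
  e.g. a=(a,0), b=(c,0), c=(b,0): lhs=(a,0) != rhs=(b,0)
  e.g. a=(a,0), b=(c,1), c=(b,0): lhs=(a,0) != rhs=(b,0)
Total violating triples: 126


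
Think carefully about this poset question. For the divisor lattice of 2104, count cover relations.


A cover relation a -< b holds when a < b with no c strictly between.
Cover relations:
  1 -< 2
  1 -< 263
  2 -< 4
  2 -< 526
  4 -< 8
  4 -< 1052
  8 -< 2104
  263 -< 526
  ...2 more
Total: 10


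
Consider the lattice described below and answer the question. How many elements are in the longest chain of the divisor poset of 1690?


A chain is a totally ordered subset; we count the number of elements in a maximum chain.
Compute, for each element x, the size of the longest chain ending at x:
  1: 1
  2: 2
  5: 2
  13: 2
  169: 3
  10: 3
  ...
A maximum chain: 1 < 2 < 10 < 130 < 1690
Number of elements in the longest chain: 5


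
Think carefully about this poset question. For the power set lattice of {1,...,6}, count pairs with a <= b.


The order relation is {(a,b) : a <= b}, reflexive so it includes (a,a).
Examples: ({},{}), ({},{1,2}), ({},{1,2,3}), ({},{1,2,3,4}), ({},{1,2,3,4,5}), ...
Total ordered pairs: 729


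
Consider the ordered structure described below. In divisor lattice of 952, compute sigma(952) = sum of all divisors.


sigma(n) = sum of divisors.
Divisors of 952: [1, 2, 4, 7, 8, 14, 17, 28, 34, 56, 68, 119, 136, 238, 476, 952]
Sum = 2160


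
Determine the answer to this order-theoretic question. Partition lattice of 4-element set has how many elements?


B(n) = number of set partitions of an n-element set.
B(n) satisfies the recurrence: B(n+1) = sum_k C(n,k)*B(k).
B(4) = 15


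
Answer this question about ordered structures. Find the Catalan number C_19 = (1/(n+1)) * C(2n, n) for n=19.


C(n) = C(2n, n) / (n+1).
C(38, 19) = 35345263800
C(19) = 35345263800 / 20 = 1767263190


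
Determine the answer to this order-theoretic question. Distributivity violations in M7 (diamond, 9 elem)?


Distributive law: a ^ (b v c) = (a ^ b) v (a ^ c).
Check all 9^3 = 729 ordered triples (a,b,c).
  e.g. a=a1, b=a2, c=a3: lhs=a1 != rhs=0
  e.g. a=a1, b=a2, c=a4: lhs=a1 != rhs=0
Total violating triples: 210


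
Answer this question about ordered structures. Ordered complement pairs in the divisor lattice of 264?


Complement pair (a,b): a meet b = bottom, a join b = top.
Here: gcd(a,b)=1 and lcm(a,b)=264, i.e. a*b=264 with a,b coprime.
Pairs found: (1,264), (3,88), (8,33), (11,24), ... (4 more)
Total ordered pairs: 8


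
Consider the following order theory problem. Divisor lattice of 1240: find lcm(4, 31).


In a divisor lattice, join = lcm (least common multiple).
gcd(4,31) = 1
lcm(4,31) = 4*31/gcd = 124/1 = 124


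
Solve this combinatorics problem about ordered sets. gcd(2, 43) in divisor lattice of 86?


Meet=gcd.
gcd(2,43)=1


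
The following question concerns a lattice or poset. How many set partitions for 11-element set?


B(n) = number of set partitions of an n-element set.
B(n) satisfies the recurrence: B(n+1) = sum_k C(n,k)*B(k).
B(11) = 678570


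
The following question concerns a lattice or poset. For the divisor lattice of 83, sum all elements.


sigma(n) = sum of divisors.
Divisors of 83: [1, 83]
Sum = 84


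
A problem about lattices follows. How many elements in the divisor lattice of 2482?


Divisors of 2482: [1, 2, 17, 34, 73, 146, 1241, 2482]
Count: 8


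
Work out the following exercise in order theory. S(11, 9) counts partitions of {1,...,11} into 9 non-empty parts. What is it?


S(n,k) = k*S(n-1,k) + S(n-1,k-1).
S(10,9) = 45, S(10,8) = 750
S(11,9) = 9*45 + 750 = 405 + 750
S(11,9) = 1155


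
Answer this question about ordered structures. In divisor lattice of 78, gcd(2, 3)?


Meet=gcd.
gcd(2,3)=1


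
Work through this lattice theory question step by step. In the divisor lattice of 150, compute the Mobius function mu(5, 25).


In a divisor lattice, mu(a,b) = mu(b/a) where mu is the classical Mobius function.
b/a = 25/5 = 5
Prime factorization of 5: primes [5]
5 is squarefree with 1 prime factor(s), so mu(5) = (-1)^1 = -1


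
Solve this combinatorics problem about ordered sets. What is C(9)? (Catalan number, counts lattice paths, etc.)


C(n) = C(2n, n) / (n+1).
C(18, 9) = 48620
C(9) = 48620 / 10 = 4862


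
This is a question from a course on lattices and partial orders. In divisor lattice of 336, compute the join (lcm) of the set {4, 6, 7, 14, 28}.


In a divisor lattice, join = lcm (least common multiple).
Compute lcm iteratively: start with first element, then lcm(current, next).
Elements: [4, 6, 7, 14, 28]
lcm(4,6) = 12
lcm(12,7) = 84
lcm(84,14) = 84
lcm(84,28) = 84
Final lcm = 84


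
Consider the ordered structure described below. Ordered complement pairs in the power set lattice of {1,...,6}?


Complement pair (a,b): a meet b = bottom, a join b = top.
Here: A intersect B = {} and A union B = {1,...,6}.
Pairs found: ({},{1,2,3,4,5,6}), ({1},{2,3,4,5,6}), ({2},{1,3,4,5,6}), ({3},{1,2,4,5,6}), ... (60 more)
Total ordered pairs: 64


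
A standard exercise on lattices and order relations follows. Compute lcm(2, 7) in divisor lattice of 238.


In a divisor lattice, join = lcm (least common multiple).
gcd(2,7) = 1
lcm(2,7) = 2*7/gcd = 14/1 = 14


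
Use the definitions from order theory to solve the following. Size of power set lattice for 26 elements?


Power set = 2^n.
2^26 = 67108864


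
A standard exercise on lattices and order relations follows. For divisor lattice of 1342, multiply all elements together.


Divisors of 1342: [1, 2, 11, 22, 61, 122, 671, 1342]
Product = n^(d(n)/2) = 1342^(8/2)
Product = 3243471329296


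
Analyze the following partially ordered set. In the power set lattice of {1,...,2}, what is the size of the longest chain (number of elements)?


A chain is a totally ordered subset; we count the number of elements in a maximum chain.
Compute, for each element x, the size of the longest chain ending at x:
  {}: 1
  {1}: 2
  {2}: 2
  {1,2}: 3
A maximum chain: {} < {1} < {1,2}
Number of elements in the longest chain: 3


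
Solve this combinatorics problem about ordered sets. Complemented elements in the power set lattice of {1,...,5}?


An element a is complemented if some b has a meet b = bottom, a join b = top.
every subset A has complement S\A, so all elements are complemented.
Complemented elements: {}, {1}, {2}, {3}, {4}, {5}, ... (26 more)
Count: 32


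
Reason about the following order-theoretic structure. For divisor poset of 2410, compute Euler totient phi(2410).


phi(n) = n * prod_{p|n} (1 - 1/p).
Prime divisors of 2410: [2, 5, 241]
phi(2410) = 2410 * (1 - 1/2) * (1 - 1/5) * (1 - 1/241)
phi(2410) = 960


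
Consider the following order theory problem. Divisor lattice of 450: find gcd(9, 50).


In a divisor lattice, meet = gcd (greatest common divisor).
By Euclidean algorithm or factoring: gcd(9,50) = 1


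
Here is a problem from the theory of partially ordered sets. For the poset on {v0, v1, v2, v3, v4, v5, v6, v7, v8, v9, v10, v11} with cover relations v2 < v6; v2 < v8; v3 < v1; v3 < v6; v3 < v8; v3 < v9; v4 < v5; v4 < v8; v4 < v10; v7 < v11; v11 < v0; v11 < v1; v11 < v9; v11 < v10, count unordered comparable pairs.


A comparable pair {a,b} has a < b or b < a in the order.
Count unordered pairs where one element is strictly below the other.
Examples: {v0,v7}, {v0,v11}, {v1,v3}, {v1,v7}, ...
Total comparable pairs: 18


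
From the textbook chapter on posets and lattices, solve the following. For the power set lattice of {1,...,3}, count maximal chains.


A maximal chain goes from the minimum element to a maximal element via cover relations.
Counting all min-to-max paths in the cover graph.
Total maximal chains: 6


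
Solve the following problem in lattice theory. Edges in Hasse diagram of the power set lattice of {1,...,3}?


A cover relation a -< b holds when a < b with no c strictly between.
Cover relations:
  {} -< {1}
  {} -< {2}
  {} -< {3}
  {1} -< {1,2}
  {1} -< {1,3}
  {2} -< {1,2}
  {2} -< {2,3}
  {3} -< {1,3}
  ...4 more
Total: 12


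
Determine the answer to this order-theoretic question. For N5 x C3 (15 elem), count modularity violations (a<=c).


Modular law: if a <= c then a v (b ^ c) = (a v b) ^ c.
Check all triples (a,b,c) with a <= c among 15 elements.
  e.g. a=(a,0), b=(c,0), c=(b,0): lhs=(a,0) != rhs=(b,0)
  e.g. a=(a,0), b=(c,1), c=(b,0): lhs=(a,0) != rhs=(b,0)
Total violating triples: 18


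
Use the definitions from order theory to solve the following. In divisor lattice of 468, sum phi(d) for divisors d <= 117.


Divisors of 468 up to 117: [1, 2, 3, 4, 6, 9, 12, 13, 18, 26, 36, 39, 52, 78, 117]
phi values: [1, 1, 2, 2, 2, 6, 4, 12, 6, 12, 12, 24, 24, 24, 72]
Sum = 204


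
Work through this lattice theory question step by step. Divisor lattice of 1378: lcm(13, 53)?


Join=lcm.
gcd(13,53)=1
lcm=689


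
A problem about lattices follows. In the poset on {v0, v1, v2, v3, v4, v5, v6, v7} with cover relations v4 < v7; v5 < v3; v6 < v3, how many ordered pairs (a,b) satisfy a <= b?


The order relation is {(a,b) : a <= b}, reflexive so it includes (a,a).
Examples: (v0,v0), (v1,v1), (v2,v2), (v3,v3), (v4,v4), ...
Total ordered pairs: 11


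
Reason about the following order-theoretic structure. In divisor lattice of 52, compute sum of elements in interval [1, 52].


Interval [1,52] in divisors of 52: [1, 2, 4, 13, 26, 52]
Sum = 98


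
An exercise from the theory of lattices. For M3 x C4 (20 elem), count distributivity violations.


Distributive law: a ^ (b v c) = (a ^ b) v (a ^ c).
Check all 20^3 = 8000 ordered triples (a,b,c).
  e.g. a=(a1,0), b=(a2,0), c=(a3,0): lhs=(a1,0) != rhs=(0,0)
  e.g. a=(a1,0), b=(a2,0), c=(a3,1): lhs=(a1,0) != rhs=(0,0)
Total violating triples: 384


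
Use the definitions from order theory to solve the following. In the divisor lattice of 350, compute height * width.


Height = length of longest chain minus 1; width = size of largest antichain.
A maximum chain: 1 | 7 | 35 | 175 | 350  (height 4).
A maximum antichain: {10, 14, 25, 35}  (width 4).
Product = 4 * 4 = 16


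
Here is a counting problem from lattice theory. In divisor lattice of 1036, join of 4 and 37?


In a divisor lattice, join = lcm (least common multiple).
gcd(4,37) = 1
lcm(4,37) = 4*37/gcd = 148/1 = 148


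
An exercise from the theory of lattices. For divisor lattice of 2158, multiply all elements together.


Divisors of 2158: [1, 2, 13, 26, 83, 166, 1079, 2158]
Product = n^(d(n)/2) = 2158^(8/2)
Product = 21687313697296


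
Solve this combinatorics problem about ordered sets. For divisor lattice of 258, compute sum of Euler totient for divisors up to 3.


Divisors of 258 up to 3: [1, 2, 3]
phi values: [1, 1, 2]
Sum = 4


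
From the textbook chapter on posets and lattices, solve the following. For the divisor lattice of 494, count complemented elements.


An element a is complemented if some b has a meet b = bottom, a join b = top.
a is complemented iff gcd(a, n/a)=1, i.e. a is a unitary divisor of 494.
Complemented elements: 1, 2, 13, 19, 26, 38, ... (2 more)
Count: 8


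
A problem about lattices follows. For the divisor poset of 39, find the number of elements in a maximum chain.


A chain is a totally ordered subset; we count the number of elements in a maximum chain.
Compute, for each element x, the size of the longest chain ending at x:
  1: 1
  3: 2
  13: 2
  39: 3
A maximum chain: 1 < 3 < 39
Number of elements in the longest chain: 3


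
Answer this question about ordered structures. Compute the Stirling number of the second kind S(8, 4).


S(n,k) = k*S(n-1,k) + S(n-1,k-1).
S(7,4) = 350, S(7,3) = 301
S(8,4) = 4*350 + 301 = 1400 + 301
S(8,4) = 1701


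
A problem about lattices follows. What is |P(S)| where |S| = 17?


Power set = 2^n.
2^17 = 131072


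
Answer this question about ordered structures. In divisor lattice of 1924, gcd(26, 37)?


Meet=gcd.
gcd(26,37)=1


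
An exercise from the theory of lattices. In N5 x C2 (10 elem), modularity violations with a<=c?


Modular law: if a <= c then a v (b ^ c) = (a v b) ^ c.
Check all triples (a,b,c) with a <= c among 10 elements.
  e.g. a=(a,0), b=(c,0), c=(b,0): lhs=(a,0) != rhs=(b,0)
  e.g. a=(a,0), b=(c,1), c=(b,0): lhs=(a,0) != rhs=(b,0)
Total violating triples: 6


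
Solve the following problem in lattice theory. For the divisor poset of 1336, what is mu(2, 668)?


In a divisor lattice, mu(a,b) = mu(b/a) where mu is the classical Mobius function.
b/a = 668/2 = 334
Prime factorization of 334: primes [2, 167]
334 is squarefree with 2 prime factor(s), so mu(334) = (-1)^2 = 1


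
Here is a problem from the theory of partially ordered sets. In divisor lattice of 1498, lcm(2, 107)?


Join=lcm.
gcd(2,107)=1
lcm=214


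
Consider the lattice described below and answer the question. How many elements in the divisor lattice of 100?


Divisors of 100: [1, 2, 4, 5, 10, 20, 25, 50, 100]
Count: 9


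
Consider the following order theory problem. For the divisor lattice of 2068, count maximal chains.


A maximal chain goes from the minimum element to a maximal element via cover relations.
Counting all min-to-max paths in the cover graph.
Total maximal chains: 12


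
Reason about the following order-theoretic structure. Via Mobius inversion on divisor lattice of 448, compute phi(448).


phi(n) = n * prod_{p|n} (1 - 1/p).
Prime divisors of 448: [2, 7]
phi(448) = 448 * (1 - 1/2) * (1 - 1/7)
phi(448) = 192


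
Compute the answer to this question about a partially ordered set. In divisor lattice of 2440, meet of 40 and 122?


In a divisor lattice, meet = gcd (greatest common divisor).
By Euclidean algorithm or factoring: gcd(40,122) = 2


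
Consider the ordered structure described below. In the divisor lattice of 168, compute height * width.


Height = length of longest chain minus 1; width = size of largest antichain.
A maximum chain: 1 | 7 | 21 | 42 | 84 | 168  (height 5).
A maximum antichain: {4, 6, 14, 21}  (width 4).
Product = 5 * 4 = 20


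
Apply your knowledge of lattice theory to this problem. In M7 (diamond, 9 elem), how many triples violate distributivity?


Distributive law: a ^ (b v c) = (a ^ b) v (a ^ c).
Check all 9^3 = 729 ordered triples (a,b,c).
  e.g. a=a1, b=a2, c=a3: lhs=a1 != rhs=0
  e.g. a=a1, b=a2, c=a4: lhs=a1 != rhs=0
Total violating triples: 210


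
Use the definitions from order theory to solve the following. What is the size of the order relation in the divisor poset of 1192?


The order relation is {(a,b) : a <= b}, reflexive so it includes (a,a).
Examples: (1,1), (1,1192), (1,149), (1,2), (1,298), ...
Total ordered pairs: 30


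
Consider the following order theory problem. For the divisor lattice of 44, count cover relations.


A cover relation a -< b holds when a < b with no c strictly between.
Cover relations:
  1 -< 2
  1 -< 11
  2 -< 4
  2 -< 22
  4 -< 44
  11 -< 22
  22 -< 44
Total: 7


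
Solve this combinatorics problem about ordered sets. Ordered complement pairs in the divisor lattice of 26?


Complement pair (a,b): a meet b = bottom, a join b = top.
Here: gcd(a,b)=1 and lcm(a,b)=26, i.e. a*b=26 with a,b coprime.
Pairs found: (1,26), (2,13), (13,2), (26,1)
Total ordered pairs: 4


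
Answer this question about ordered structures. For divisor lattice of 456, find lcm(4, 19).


In a divisor lattice, join = lcm (least common multiple).
Compute lcm iteratively: start with first element, then lcm(current, next).
Elements: [4, 19]
lcm(4,19) = 76
Final lcm = 76


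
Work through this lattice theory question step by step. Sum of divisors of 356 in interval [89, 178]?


Interval [89,178] in divisors of 356: [89, 178]
Sum = 267


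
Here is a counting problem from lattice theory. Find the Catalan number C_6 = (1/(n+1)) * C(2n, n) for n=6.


C(n) = C(2n, n) / (n+1).
C(12, 6) = 924
C(6) = 924 / 7 = 132


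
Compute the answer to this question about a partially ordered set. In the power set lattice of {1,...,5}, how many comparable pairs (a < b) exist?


A comparable pair {a,b} has a < b or b < a in the order.
Count unordered pairs where one element is strictly below the other.
Examples: {{},{1}}, {{},{2}}, {{},{3}}, {{},{4}}, ...
Total comparable pairs: 211


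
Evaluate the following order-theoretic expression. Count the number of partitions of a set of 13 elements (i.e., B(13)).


B(n) = number of set partitions of an n-element set.
B(n) satisfies the recurrence: B(n+1) = sum_k C(n,k)*B(k).
B(13) = 27644437


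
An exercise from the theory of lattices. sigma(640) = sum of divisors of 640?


sigma(n) = sum of divisors.
Divisors of 640: [1, 2, 4, 5, 8, 10, 16, 20, 32, 40, 64, 80, 128, 160, 320, 640]
Sum = 1530


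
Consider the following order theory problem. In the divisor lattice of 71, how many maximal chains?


A maximal chain goes from the minimum element to a maximal element via cover relations.
Counting all min-to-max paths in the cover graph.
Total maximal chains: 1


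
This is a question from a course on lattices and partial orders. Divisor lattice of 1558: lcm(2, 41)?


Join=lcm.
gcd(2,41)=1
lcm=82


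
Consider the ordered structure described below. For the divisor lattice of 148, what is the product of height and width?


Height = length of longest chain minus 1; width = size of largest antichain.
A maximum chain: 1 | 37 | 74 | 148  (height 3).
A maximum antichain: {2, 37}  (width 2).
Product = 3 * 2 = 6


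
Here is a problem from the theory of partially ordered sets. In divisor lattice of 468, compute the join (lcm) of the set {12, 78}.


In a divisor lattice, join = lcm (least common multiple).
Compute lcm iteratively: start with first element, then lcm(current, next).
Elements: [12, 78]
lcm(12,78) = 156
Final lcm = 156


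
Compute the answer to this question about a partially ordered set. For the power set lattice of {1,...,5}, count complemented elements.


An element a is complemented if some b has a meet b = bottom, a join b = top.
every subset A has complement S\A, so all elements are complemented.
Complemented elements: {}, {1}, {2}, {3}, {4}, {5}, ... (26 more)
Count: 32


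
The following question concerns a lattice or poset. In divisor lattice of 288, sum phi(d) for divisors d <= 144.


Divisors of 288 up to 144: [1, 2, 3, 4, 6, 8, 9, 12, 16, 18, 24, 32, 36, 48, 72, 96, 144]
phi values: [1, 1, 2, 2, 2, 4, 6, 4, 8, 6, 8, 16, 12, 16, 24, 32, 48]
Sum = 192


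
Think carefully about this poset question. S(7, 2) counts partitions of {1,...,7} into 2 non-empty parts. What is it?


S(n,k) = k*S(n-1,k) + S(n-1,k-1).
S(6,2) = 31, S(6,1) = 1
S(7,2) = 2*31 + 1 = 62 + 1
S(7,2) = 63


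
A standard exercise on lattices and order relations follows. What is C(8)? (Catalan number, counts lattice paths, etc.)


C(n) = C(2n, n) / (n+1).
C(16, 8) = 12870
C(8) = 12870 / 9 = 1430


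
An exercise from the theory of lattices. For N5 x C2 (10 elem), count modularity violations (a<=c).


Modular law: if a <= c then a v (b ^ c) = (a v b) ^ c.
Check all triples (a,b,c) with a <= c among 10 elements.
  e.g. a=(a,0), b=(c,0), c=(b,0): lhs=(a,0) != rhs=(b,0)
  e.g. a=(a,0), b=(c,1), c=(b,0): lhs=(a,0) != rhs=(b,0)
Total violating triples: 6


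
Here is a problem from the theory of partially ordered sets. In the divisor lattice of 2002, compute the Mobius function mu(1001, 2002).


In a divisor lattice, mu(a,b) = mu(b/a) where mu is the classical Mobius function.
b/a = 2002/1001 = 2
Prime factorization of 2: primes [2]
2 is squarefree with 1 prime factor(s), so mu(2) = (-1)^1 = -1


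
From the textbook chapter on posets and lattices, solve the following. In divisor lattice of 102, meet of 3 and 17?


In a divisor lattice, meet = gcd (greatest common divisor).
By Euclidean algorithm or factoring: gcd(3,17) = 1


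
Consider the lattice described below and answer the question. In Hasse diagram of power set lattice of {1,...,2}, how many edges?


A cover relation a -< b holds when a < b with no c strictly between.
Cover relations:
  {} -< {1}
  {} -< {2}
  {1} -< {1,2}
  {2} -< {1,2}
Total: 4


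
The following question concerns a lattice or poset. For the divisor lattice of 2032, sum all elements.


sigma(n) = sum of divisors.
Divisors of 2032: [1, 2, 4, 8, 16, 127, 254, 508, 1016, 2032]
Sum = 3968


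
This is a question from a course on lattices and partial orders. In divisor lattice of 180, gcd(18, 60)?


Meet=gcd.
gcd(18,60)=6


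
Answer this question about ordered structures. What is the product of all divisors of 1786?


Divisors of 1786: [1, 2, 19, 38, 47, 94, 893, 1786]
Product = n^(d(n)/2) = 1786^(8/2)
Product = 10174798521616


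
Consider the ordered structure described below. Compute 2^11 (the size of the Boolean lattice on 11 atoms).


Power set = 2^n.
2^11 = 2048


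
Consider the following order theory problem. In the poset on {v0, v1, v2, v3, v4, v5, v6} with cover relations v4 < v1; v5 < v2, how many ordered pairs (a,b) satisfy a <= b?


The order relation is {(a,b) : a <= b}, reflexive so it includes (a,a).
Examples: (v0,v0), (v1,v1), (v2,v2), (v3,v3), (v4,v1), ...
Total ordered pairs: 9
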